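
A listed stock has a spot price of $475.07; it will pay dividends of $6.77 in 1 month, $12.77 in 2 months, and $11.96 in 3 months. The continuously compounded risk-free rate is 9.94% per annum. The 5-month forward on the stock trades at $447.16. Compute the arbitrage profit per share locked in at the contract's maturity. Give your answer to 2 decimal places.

$15.75 per share

PV(dividends) I = 6.77·e^(−0.0994·1/12) + 12.77·e^(−0.0994·2/12) + 11.96·e^(−0.0994·3/12) = 30.9408
Fair forward F* = (S − I)·e^(rT) = (475.07 − 30.9408)·e^0.041417 = 444.1292 × 1.042287 = 462.9101
Market $447.16 < fair 462.9101: forward underpriced → reverse cash-and-carry (short the stock, invest proceeds at r, pay the dividends, go long the forward).
Profit at T = |F_mkt − F*| = |447.16 − 462.9101| = $15.75 per share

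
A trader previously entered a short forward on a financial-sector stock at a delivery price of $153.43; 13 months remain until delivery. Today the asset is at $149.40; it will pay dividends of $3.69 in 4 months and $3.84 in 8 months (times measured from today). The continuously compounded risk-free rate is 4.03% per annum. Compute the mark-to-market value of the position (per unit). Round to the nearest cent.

$4.85

PV(remaining dividends) I = 3.69·e^(−0.0403·4/12) + 3.84·e^(−0.0403·8/12) = 7.3790
Current forward F = (S − I)·e^(rT) = (149.40 − 7.3790)·e^(0.0403·13/12) = 142.0210 × 1.044625 = 148.3587
Value (long) = (F − K)·e^(−rT) = (148.3587 − 153.43) × 0.957281 = -4.8547
Short position value = −(long value) = $4.85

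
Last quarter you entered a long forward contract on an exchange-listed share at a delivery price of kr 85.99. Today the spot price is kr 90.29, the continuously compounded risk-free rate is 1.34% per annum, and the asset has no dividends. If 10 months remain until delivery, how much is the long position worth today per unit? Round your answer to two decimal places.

kr 5.25

Current fair forward for the remaining 10 months: F = S·e^(r·T), r = 0.0134
F = 90.29 · e^(0.0134 × 10/12) = 90.29 × 1.011229 = 91.3039
Value of long forward = (F − K)·e^(−rT) = (91.3039 − 85.99) · e^(−0.0134·10/12)
= 5.3139 × 0.988895 = 5.25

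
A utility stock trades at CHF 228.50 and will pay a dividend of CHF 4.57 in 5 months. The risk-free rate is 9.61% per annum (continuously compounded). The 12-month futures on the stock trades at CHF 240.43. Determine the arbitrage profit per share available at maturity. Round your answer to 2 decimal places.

PV(dividends) I = 4.57·e^(−0.0961·5/12) = 4.3906
Fair futures F* = (S − I)·e^(rT) = (228.50 − 4.3906)·e^0.096100 = 224.1094 × 1.100869 = 246.7151
Market CHF 240.43 < fair 246.7151: forward underpriced → reverse cash-and-carry (short the stock, invest proceeds at r, pay the dividends, go long the forward).
Profit at T = |F_mkt − F*| = |240.43 − 246.7151| = CHF 6.29 per share

CHF 6.29 per share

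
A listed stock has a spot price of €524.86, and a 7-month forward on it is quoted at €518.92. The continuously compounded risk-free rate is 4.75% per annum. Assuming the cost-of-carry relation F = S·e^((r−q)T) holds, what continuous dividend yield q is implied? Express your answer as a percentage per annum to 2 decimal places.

From F = S·e^((r−q)T): (r − q) = ln(F/S)/T
ln(518.92/524.86) = ln(0.988683) = -0.011382
(r − q) = -0.011382 / (7/12) = -0.019512
q = r − ln(F/S)/T = 0.0475 + 0.019512 = 0.067012
q = 6.70%

6.70%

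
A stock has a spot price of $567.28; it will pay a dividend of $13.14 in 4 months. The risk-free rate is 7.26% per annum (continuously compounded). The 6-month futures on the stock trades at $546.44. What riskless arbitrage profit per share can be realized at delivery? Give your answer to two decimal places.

PV(dividends) I = 13.14·e^(−0.0726·4/12) = 12.8258
Fair futures F* = (S − I)·e^(rT) = (567.28 − 12.8258)·e^0.036300 = 554.4542 × 1.036967 = 574.9507
Market $546.44 < fair 574.9507: forward underpriced → reverse cash-and-carry (short the stock, invest proceeds at r, pay the dividends, go long the forward).
Profit at T = |F_mkt − F*| = |546.44 − 574.9507| = $28.51 per share

$28.51 per share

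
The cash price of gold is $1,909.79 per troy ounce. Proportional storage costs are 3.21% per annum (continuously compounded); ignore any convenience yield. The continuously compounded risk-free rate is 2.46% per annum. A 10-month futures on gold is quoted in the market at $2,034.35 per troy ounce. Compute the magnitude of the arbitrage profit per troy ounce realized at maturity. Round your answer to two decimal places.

$32.16 per troy ounce

Fair futures: F* = S·e^(carry·T), with carry = (r + u) = 0.0246 + 0.0321 = 0.0567
F* = 1909.79 · e^(0.0567 × 10/12) = 1909.79 · e^0.04725000 = 1909.79 × 1.04838407 = $2002.1934
Market $2034.35 > fair $2002.1934: forward overpriced → cash-and-carry (buy spot, short the forward).
At maturity, profit = |F_mkt − F*| = |2034.35 − 2002.1934| = $32.16 per troy ounce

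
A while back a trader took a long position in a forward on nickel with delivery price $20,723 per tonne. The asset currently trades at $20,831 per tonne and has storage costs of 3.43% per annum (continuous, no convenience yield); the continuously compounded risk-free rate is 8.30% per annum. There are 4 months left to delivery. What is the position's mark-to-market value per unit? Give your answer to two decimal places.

Current fair forward for the remaining 4 months: F = S·e^((r + u)·T), (r + u) = 0.0830 + 0.0343 = 0.1173
F = 20831 · e^(0.1173 × 4/12) = 20831 × 1.03987447 = 21661.6251
Value of long forward = (F − K)·e^(−rT) = (21661.6251 − 20723) · e^(−0.0830·4/12)
= 938.6251 × 0.97271255 = 913.01

$913.01 per tonne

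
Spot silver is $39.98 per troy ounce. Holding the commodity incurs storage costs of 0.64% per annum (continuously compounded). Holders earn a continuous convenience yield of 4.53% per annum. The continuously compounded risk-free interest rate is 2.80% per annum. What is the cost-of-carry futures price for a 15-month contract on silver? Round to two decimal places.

Net carry = r + u − y = 0.0280 + 0.0064 − 0.0453 = -0.0109
F = S·e^((r+u−y)T) = 39.98 · e^(-0.0109 × 15/12) = 39.98 · e^-0.013625
= 39.98 × 0.986467 = $39.44 per troy ounce

$39.44 per troy ounce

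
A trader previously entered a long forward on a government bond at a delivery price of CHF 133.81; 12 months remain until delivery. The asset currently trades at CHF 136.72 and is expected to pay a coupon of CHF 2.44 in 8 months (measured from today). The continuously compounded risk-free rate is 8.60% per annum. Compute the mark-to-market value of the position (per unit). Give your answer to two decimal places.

CHF 11.63

PV(remaining coupons) I = 2.44·e^(−0.0860·8/12) = 2.3040
Current forward F = (S − I)·e^(rT) = (136.72 − 2.3040)·e^(0.0860·12/12) = 134.4160 × 1.089806 = 146.4874
Value (long) = (F − K)·e^(−rT) = (146.4874 − 133.81) × 0.917594 = 11.6327
Value = CHF 11.63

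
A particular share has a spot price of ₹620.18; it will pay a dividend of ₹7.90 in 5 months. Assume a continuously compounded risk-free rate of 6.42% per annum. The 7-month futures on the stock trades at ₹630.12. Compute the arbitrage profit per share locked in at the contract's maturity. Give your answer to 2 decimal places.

₹5.74 per share

PV(dividends) I = 7.90·e^(−0.0642·5/12) = 7.6915
Fair futures F* = (S − I)·e^(rT) = (620.18 − 7.6915)·e^0.037450 = 612.4885 × 1.038160 = 635.8611
Market ₹630.12 < fair 635.8611: forward underpriced → reverse cash-and-carry (short the stock, invest proceeds at r, pay the dividends, go long the forward).
Profit at T = |F_mkt − F*| = |630.12 − 635.8611| = ₹5.74 per share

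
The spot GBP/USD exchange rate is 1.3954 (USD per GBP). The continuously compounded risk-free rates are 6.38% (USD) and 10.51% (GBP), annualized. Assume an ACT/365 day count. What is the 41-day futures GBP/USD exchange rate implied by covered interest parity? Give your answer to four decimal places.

F = S·e^((r_USD − r_GBP)T) = 1.3954 · e^((0.0638 − 0.1051) × 41/365)
= 1.3954 · e^-0.004639 = 1.3954 × 0.995372
F = 1.3889 USD per GBP

1.3889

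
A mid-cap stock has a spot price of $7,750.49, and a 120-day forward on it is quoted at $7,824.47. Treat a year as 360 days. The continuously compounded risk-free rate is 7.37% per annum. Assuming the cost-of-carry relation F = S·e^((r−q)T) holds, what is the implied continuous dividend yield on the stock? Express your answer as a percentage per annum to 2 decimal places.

4.52%

From F = S·e^((r−q)T): (r − q) = ln(F/S)/T
ln(7824.47/7750.49) = ln(1.009545) = 0.009500
(r − q) = 0.009500 / (120/360) = 0.028500
q = r − ln(F/S)/T = 0.0737 − 0.028500 = 0.045200
q = 4.52%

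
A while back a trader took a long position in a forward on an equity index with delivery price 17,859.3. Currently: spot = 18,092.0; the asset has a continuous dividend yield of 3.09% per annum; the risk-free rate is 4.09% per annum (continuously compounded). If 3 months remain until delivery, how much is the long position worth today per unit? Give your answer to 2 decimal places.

Current fair forward for the remaining 3 months: F = S·e^((r − q)·T), (r − q) = 0.0409 − 0.0309 = 0.0100
F = 18092.0 · e^(0.0100 × 3/12) = 18092.0 × 1.00250313 = 18137.2866
Value of long forward = (F − K)·e^(−rT) = (18137.2866 − 17859.3) · e^(−0.0409·3/12)
= 277.9866 × 0.98982710 = 275.16

275.16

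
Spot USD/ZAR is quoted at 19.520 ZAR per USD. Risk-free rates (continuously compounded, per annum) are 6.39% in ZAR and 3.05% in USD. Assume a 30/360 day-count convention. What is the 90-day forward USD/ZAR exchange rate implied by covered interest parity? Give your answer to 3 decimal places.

F = S·e^((r_ZAR − r_USD)T) = 19.520 · e^((0.0639 − 0.0305) × 90/360)
= 19.520 · e^0.008350 = 19.520 × 1.008385
F = 19.684 ZAR per USD

19.684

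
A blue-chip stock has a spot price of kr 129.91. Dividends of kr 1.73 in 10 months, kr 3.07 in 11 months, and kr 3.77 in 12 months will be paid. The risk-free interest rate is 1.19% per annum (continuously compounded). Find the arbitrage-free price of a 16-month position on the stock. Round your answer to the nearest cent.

PV(dividends) I = 1.73·e^(−0.0119·10/12) + 3.07·e^(−0.0119·11/12) + 3.77·e^(−0.0119·12/12)
I = 1.7129 + 3.0367 + 3.7254 = 8.4750
F = (S − I)·e^(rT) = (129.91 − 8.4750) · e^(0.0119·16/12)
= 121.4350 · e^0.015867 = 121.4350 × 1.015994 = kr 123.38

kr 123.38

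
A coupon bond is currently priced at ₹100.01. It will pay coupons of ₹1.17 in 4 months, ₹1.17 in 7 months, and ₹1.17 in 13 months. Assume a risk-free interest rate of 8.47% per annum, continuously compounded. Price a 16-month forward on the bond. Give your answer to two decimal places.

PV(coupons) I = 1.17·e^(−0.0847·4/12) + 1.17·e^(−0.0847·7/12) + 1.17·e^(−0.0847·13/12)
I = 1.1374 + 1.1136 + 1.0674 = 3.3184
F = (S − I)·e^(rT) = (100.01 − 3.3184) · e^(0.0847·16/12)
= 96.6916 · e^0.112933 = 96.6916 × 1.119557 = ₹108.25

₹108.25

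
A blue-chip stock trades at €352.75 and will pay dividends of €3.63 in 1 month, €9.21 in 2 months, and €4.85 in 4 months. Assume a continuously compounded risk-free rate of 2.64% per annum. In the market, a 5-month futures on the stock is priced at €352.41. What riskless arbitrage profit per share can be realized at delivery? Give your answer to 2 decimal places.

PV(dividends) I = 3.63·e^(−0.0264·1/12) + 9.21·e^(−0.0264·2/12) + 4.85·e^(−0.0264·4/12) = 17.5991
Fair futures F* = (S − I)·e^(rT) = (352.75 − 17.5991)·e^0.011000 = 335.1509 × 1.011061 = 338.8580
Market €352.41 > fair 338.8580: forward overpriced → cash-and-carry (borrow at r, buy the stock and collect the dividends, short the forward).
Profit at T = |F_mkt − F*| = |352.41 − 338.8580| = €13.55 per share

€13.55 per share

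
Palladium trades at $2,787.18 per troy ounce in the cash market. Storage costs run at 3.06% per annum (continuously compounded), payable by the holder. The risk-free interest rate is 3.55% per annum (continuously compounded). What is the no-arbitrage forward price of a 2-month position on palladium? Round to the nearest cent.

Net carry = r + u − y = 0.0355 + 0.0306 − 0.0000 = 0.0661
F = S·e^((r+u−y)T) = 2787.18 · e^(0.0661 × 2/12) = 2787.18 · e^0.01101667
= 2787.18 × 1.01107758 = $2,818.06 per troy ounce

$2,818.06 per troy ounce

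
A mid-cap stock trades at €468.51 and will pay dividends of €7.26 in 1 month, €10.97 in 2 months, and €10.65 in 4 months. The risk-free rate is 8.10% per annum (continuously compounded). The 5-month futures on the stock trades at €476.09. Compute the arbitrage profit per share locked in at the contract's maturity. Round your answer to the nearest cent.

€20.87 per share

PV(dividends) I = 7.26·e^(−0.0810·1/12) + 10.97·e^(−0.0810·2/12) + 10.65·e^(−0.0810·4/12) = 28.4004
Fair futures F* = (S − I)·e^(rT) = (468.51 − 28.4004)·e^0.033750 = 440.1096 × 1.034326 = 455.2168
Market €476.09 > fair 455.2168: forward overpriced → cash-and-carry (borrow at r, buy the stock and collect the dividends, short the forward).
Profit at T = |F_mkt − F*| = |476.09 − 455.2168| = €20.87 per share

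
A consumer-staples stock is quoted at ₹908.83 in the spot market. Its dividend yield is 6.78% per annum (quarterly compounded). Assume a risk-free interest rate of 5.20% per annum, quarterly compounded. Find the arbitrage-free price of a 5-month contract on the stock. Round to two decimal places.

₹902.95

F = S · (1+r/4)^(4T) / (1+q/4)^(4T)
= 908.83 × 1.021760 / 1.028409 = 908.83 × 0.993535
F = ₹902.95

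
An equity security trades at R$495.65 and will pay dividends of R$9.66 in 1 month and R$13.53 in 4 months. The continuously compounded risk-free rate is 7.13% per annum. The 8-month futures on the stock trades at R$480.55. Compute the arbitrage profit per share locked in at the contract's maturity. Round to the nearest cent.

PV(dividends) I = 9.66·e^(−0.0713·1/12) + 13.53·e^(−0.0713·4/12) = 22.8150
Fair futures F* = (S − I)·e^(rT) = (495.65 − 22.8150)·e^0.047533 = 472.8350 × 1.048681 = 495.8531
Market R$480.55 < fair 495.8531: forward underpriced → reverse cash-and-carry (short the stock, invest proceeds at r, pay the dividends, go long the forward).
Profit at T = |F_mkt − F*| = |480.55 − 495.8531| = R$15.30 per share

R$15.30 per share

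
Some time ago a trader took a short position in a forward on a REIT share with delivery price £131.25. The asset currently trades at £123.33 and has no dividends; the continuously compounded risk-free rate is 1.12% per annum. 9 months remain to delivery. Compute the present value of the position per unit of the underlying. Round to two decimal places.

Current fair forward for the remaining 9 months: F = S·e^(r·T), r = 0.0112
F = 123.33 · e^(0.0112 × 9/12) = 123.33 × 1.008435 = 124.3703
Value of long forward = (F − K)·e^(−rT) = (124.3703 − 131.25) · e^(−0.0112·9/12)
= -6.8797 × 0.991635 = -6.82
Short position value = −(long value) = £6.82

£6.82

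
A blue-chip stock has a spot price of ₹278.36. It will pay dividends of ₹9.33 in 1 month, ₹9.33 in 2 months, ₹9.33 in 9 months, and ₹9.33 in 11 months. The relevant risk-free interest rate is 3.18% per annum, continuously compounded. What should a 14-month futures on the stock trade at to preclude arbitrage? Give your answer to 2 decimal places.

₹250.73

PV(dividends) I = 9.33·e^(−0.0318·1/12) + 9.33·e^(−0.0318·2/12) + 9.33·e^(−0.0318·9/12) + 9.33·e^(−0.0318·11/12)
I = 9.3053 + 9.2807 + 9.1101 + 9.0620 = 36.7581
F = (S − I)·e^(rT) = (278.36 − 36.7581) · e^(0.0318·14/12)
= 241.6019 · e^0.037100 = 241.6019 × 1.037797 = ₹250.73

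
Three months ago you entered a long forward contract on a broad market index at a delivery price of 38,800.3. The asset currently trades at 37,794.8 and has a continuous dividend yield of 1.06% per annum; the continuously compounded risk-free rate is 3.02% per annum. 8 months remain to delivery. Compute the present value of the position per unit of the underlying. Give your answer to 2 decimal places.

Current fair forward for the remaining 8 months: F = S·e^((r − q)·T), (r − q) = 0.0302 − 0.0106 = 0.0196
F = 37794.8 · e^(0.0196 × 8/12) = 37794.8 × 1.01315241 = 38291.8927
Value of long forward = (F − K)·e^(−rT) = (38291.8927 − 38800.3) · e^(−0.0302·8/12)
= -508.4073 × 0.98006799 = -498.27

-498.27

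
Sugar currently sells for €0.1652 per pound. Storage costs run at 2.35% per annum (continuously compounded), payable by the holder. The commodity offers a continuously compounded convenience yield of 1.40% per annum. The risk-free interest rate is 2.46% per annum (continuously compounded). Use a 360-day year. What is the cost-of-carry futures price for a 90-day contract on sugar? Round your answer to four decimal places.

Net carry = r + u − y = 0.0246 + 0.0235 − 0.0140 = 0.0341
F = S·e^((r+u−y)T) = 0.1652 · e^(0.0341 × 90/360) = 0.1652 · e^0.008525
= 0.1652 × 1.008561 = €0.1666 per pound

€0.1666 per pound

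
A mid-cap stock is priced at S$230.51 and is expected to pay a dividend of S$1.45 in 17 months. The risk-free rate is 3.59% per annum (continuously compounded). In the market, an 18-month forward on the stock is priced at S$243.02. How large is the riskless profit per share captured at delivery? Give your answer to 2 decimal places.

PV(dividends) I = 1.45·e^(−0.0359·17/12) = 1.3781
Fair forward F* = (S − I)·e^(rT) = (230.51 − 1.3781)·e^0.053850 = 229.1319 × 1.055326 = 241.8089
Market S$243.02 > fair 241.8089: forward overpriced → cash-and-carry (borrow at r, buy the stock and collect the dividends, short the forward).
Profit at T = |F_mkt − F*| = |243.02 − 241.8089| = S$1.21 per share

S$1.21 per share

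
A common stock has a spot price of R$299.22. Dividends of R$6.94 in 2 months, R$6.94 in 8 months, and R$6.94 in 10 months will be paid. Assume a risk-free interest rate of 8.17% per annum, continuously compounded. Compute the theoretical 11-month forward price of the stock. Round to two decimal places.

R$301.04

PV(dividends) I = 6.94·e^(−0.0817·2/12) + 6.94·e^(−0.0817·8/12) + 6.94·e^(−0.0817·10/12)
I = 6.8461 + 6.5721 + 6.4832 = 19.9014
F = (S − I)·e^(rT) = (299.22 − 19.9014) · e^(0.0817·11/12)
= 279.3186 · e^0.074892 = 279.3186 × 1.077768 = R$301.04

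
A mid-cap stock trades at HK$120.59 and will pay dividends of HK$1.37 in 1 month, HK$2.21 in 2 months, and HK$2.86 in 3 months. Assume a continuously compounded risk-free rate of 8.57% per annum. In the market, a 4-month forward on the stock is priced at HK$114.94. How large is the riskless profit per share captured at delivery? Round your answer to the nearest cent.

HK$2.62 per share

PV(dividends) I = 1.37·e^(−0.0857·1/12) + 2.21·e^(−0.0857·2/12) + 2.86·e^(−0.0857·3/12) = 6.3383
Fair forward F* = (S − I)·e^(rT) = (120.59 − 6.3383)·e^0.028567 = 114.2517 × 1.028979 = 117.5626
Market HK$114.94 < fair 117.5626: forward underpriced → reverse cash-and-carry (short the stock, invest proceeds at r, pay the dividends, go long the forward).
Profit at T = |F_mkt − F*| = |114.94 − 117.5626| = HK$2.62 per share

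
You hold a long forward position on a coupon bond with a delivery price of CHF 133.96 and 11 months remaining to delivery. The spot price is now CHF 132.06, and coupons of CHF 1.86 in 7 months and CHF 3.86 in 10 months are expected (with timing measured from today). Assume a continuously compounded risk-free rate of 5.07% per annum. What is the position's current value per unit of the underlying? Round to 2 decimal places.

-CHF 1.32

PV(remaining coupons) I = 1.86·e^(−0.0507·7/12) + 3.86·e^(−0.0507·10/12) = 5.5061
Current forward F = (S − I)·e^(rT) = (132.06 − 5.5061)·e^(0.0507·11/12) = 126.5539 × 1.047572 = 132.5743
Value (long) = (F − K)·e^(−rT) = (132.5743 − 133.96) × 0.954588 = -1.3228
Value = -CHF 1.32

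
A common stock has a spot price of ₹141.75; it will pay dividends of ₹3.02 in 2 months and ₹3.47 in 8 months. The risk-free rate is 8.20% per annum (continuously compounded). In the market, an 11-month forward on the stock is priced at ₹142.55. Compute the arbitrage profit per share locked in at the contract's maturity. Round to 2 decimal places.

₹3.51 per share

PV(dividends) I = 3.02·e^(−0.0820·2/12) + 3.47·e^(−0.0820·8/12) = 6.2644
Fair forward F* = (S − I)·e^(rT) = (141.75 − 6.2644)·e^0.075167 = 135.4856 × 1.078064 = 146.0621
Market ₹142.55 < fair 146.0621: forward underpriced → reverse cash-and-carry (short the stock, invest proceeds at r, pay the dividends, go long the forward).
Profit at T = |F_mkt − F*| = |142.55 − 146.0621| = ₹3.51 per share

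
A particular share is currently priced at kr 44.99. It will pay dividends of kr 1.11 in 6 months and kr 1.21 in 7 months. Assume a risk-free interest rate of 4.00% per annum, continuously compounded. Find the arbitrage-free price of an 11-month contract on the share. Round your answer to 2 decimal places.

kr 44.32

PV(dividends) I = 1.11·e^(−0.0400·6/12) + 1.21·e^(−0.0400·7/12)
I = 1.0880 + 1.1821 = 2.2701
F = (S − I)·e^(rT) = (44.99 − 2.2701) · e^(0.0400·11/12)
= 42.7199 · e^0.036667 = 42.7199 × 1.037348 = kr 44.32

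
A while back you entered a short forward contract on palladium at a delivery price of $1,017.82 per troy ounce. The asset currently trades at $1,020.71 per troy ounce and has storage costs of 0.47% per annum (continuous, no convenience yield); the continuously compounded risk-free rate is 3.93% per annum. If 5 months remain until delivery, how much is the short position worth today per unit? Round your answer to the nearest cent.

Current fair forward for the remaining 5 months: F = S·e^((r + u)·T), (r + u) = 0.0393 + 0.0047 = 0.0440
F = 1020.71 · e^(0.0440 × 5/12) = 1020.71 × 1.01850242 = 1039.5956
Value of long forward = (F − K)·e^(−rT) = (1039.5956 − 1017.82) · e^(−0.0393·5/12)
= 21.7756 × 0.98375834 = 21.42
Short position value = −(long value) = -$21.42

-$21.42 per troy ounce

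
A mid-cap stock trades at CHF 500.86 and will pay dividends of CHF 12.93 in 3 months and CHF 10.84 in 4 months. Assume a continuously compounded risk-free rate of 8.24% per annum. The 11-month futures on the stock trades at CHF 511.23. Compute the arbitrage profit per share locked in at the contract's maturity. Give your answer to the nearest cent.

CHF 3.89 per share

PV(dividends) I = 12.93·e^(−0.0824·3/12) + 10.84·e^(−0.0824·4/12) = 23.2127
Fair futures F* = (S − I)·e^(rT) = (500.86 − 23.2127)·e^0.075533 = 477.6473 × 1.078459 = 515.1230
Market CHF 511.23 < fair 515.1230: forward underpriced → reverse cash-and-carry (short the stock, invest proceeds at r, pay the dividends, go long the forward).
Profit at T = |F_mkt − F*| = |511.23 − 515.1230| = CHF 3.89 per share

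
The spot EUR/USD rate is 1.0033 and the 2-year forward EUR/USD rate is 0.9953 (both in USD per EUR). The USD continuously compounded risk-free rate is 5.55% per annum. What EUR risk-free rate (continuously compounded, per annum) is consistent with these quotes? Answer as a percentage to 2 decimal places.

5.95%

F = S·e^((r_USD − r_EUR)T) ⇒ r_EUR = r_USD − ln(F/S)/T
ln(0.9953/1.0033) = -0.008006; /(2) = -0.004003
r_EUR = 0.0555 + 0.004003 = 0.059503
r_EUR = 5.95%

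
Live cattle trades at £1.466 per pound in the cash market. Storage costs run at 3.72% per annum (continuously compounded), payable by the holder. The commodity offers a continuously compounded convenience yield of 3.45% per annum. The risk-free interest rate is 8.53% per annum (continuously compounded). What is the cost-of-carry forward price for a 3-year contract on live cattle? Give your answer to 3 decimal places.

£1.909 per pound

Net carry = r + u − y = 0.0853 + 0.0372 − 0.0345 = 0.0880
F = S·e^((r+u−y)T) = 1.466 · e^(0.0880 × 3) = 1.466 · e^0.264000
= 1.466 × 1.302128 = £1.909 per pound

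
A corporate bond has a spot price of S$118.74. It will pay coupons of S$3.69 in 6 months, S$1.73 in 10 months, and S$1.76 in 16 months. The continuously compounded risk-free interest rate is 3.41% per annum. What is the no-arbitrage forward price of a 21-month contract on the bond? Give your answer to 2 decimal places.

PV(coupons) I = 3.69·e^(−0.0341·6/12) + 1.73·e^(−0.0341·10/12) + 1.76·e^(−0.0341·16/12)
I = 3.6276 + 1.6815 + 1.6818 = 6.9909
F = (S − I)·e^(rT) = (118.74 − 6.9909) · e^(0.0341·21/12)
= 111.7491 · e^0.059675 = 111.7491 × 1.061492 = S$118.62

S$118.62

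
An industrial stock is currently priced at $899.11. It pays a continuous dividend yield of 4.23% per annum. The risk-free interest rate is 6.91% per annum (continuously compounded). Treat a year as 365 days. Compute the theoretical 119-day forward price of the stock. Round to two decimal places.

F = S·e^((r − q)T) = 899.11 · e^((0.0691 − 0.0423) × 119/365)
= 899.11 · e^0.008738 = 899.11 × 1.008776
F = $907.00

$907.00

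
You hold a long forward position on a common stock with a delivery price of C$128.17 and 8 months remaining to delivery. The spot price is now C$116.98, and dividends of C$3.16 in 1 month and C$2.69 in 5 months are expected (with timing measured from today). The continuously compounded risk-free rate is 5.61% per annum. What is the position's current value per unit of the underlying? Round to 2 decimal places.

PV(remaining dividends) I = 3.16·e^(−0.0561·1/12) + 2.69·e^(−0.0561·5/12) = 5.7731
Current forward F = (S − I)·e^(rT) = (116.98 − 5.7731)·e^(0.0561·8/12) = 111.2069 × 1.038108 = 115.4448
Value (long) = (F − K)·e^(−rT) = (115.4448 − 128.17) × 0.963291 = -12.2581
Value = -C$12.26

-C$12.26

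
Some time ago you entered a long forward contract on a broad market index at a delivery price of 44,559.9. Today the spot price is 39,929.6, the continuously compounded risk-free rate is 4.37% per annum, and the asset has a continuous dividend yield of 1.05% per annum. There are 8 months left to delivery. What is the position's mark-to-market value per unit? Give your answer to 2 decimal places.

Current fair forward for the remaining 8 months: F = S·e^((r − q)·T), (r − q) = 0.0437 − 0.0105 = 0.0332
F = 39929.6 · e^(0.0332 × 8/12) = 39929.6 × 1.02238009 = 40823.2280
Value of long forward = (F − K)·e^(−rT) = (40823.2280 − 44559.9) · e^(−0.0437·8/12)
= -3736.6720 × 0.97128695 = -3629.38

-3629.38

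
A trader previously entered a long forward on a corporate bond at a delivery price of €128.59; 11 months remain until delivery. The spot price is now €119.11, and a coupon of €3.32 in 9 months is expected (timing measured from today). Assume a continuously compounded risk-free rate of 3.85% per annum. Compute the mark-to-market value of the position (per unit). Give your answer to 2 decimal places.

-€8.25

PV(remaining coupons) I = 3.32·e^(−0.0385·9/12) = 3.2255
Current forward F = (S − I)·e^(rT) = (119.11 − 3.2255)·e^(0.0385·11/12) = 115.8845 × 1.035922 = 120.0473
Value (long) = (F − K)·e^(−rT) = (120.0473 − 128.59) × 0.965324 = -8.2465
Value = -€8.25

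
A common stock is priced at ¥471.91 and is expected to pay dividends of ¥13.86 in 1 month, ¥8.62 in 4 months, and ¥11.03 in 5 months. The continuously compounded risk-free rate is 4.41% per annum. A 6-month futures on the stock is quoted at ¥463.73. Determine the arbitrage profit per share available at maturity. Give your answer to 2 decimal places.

PV(dividends) I = 13.86·e^(−0.0441·1/12) + 8.62·e^(−0.0441·4/12) + 11.03·e^(−0.0441·5/12) = 33.1325
Fair futures F* = (S − I)·e^(rT) = (471.91 − 33.1325)·e^0.022050 = 438.7775 × 1.022295 = 448.5600
Market ¥463.73 > fair 448.5600: forward overpriced → cash-and-carry (borrow at r, buy the stock and collect the dividends, short the forward).
Profit at T = |F_mkt − F*| = |463.73 − 448.5600| = ¥15.17 per share

¥15.17 per share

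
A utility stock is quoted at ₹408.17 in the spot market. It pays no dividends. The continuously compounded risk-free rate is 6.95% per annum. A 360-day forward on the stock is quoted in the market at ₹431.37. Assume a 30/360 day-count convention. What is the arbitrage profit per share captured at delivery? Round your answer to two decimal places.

Fair forward: F* = S·e^(carry·T), with carry = r = 0.0695
F* = 408.17 · e^(0.0695 × 360/360) = 408.17 · e^0.069500 = 408.17 × 1.071972 = ₹437.5468
Market ₹431.37 < fair ₹437.5468: forward underpriced → reverse cash-and-carry (short spot, go long the forward).
At maturity, profit = |F_mkt − F*| = |431.37 − 437.5468| = ₹6.18 per share

₹6.18 per share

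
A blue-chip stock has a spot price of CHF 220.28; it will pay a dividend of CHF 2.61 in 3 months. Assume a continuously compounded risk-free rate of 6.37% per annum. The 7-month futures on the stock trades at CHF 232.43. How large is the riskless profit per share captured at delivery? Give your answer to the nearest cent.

PV(dividends) I = 2.61·e^(−0.0637·3/12) = 2.5688
Fair futures F* = (S − I)·e^(rT) = (220.28 − 2.5688)·e^0.037158 = 217.7112 × 1.037857 = 225.9531
Market CHF 232.43 > fair 225.9531: forward overpriced → cash-and-carry (borrow at r, buy the stock and collect the dividends, short the forward).
Profit at T = |F_mkt − F*| = |232.43 − 225.9531| = CHF 6.48 per share

CHF 6.48 per share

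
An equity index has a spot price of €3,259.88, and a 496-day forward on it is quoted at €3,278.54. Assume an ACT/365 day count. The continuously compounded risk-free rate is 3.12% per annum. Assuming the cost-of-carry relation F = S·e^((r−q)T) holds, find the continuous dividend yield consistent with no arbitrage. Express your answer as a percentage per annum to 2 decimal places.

2.70%

From F = S·e^((r−q)T): (r − q) = ln(F/S)/T
ln(3278.54/3259.88) = ln(1.005724) = 0.005708
(r − q) = 0.005708 / (496/365) = 0.004200
q = r − ln(F/S)/T = 0.0312 − 0.004200 = 0.027000
q = 2.70%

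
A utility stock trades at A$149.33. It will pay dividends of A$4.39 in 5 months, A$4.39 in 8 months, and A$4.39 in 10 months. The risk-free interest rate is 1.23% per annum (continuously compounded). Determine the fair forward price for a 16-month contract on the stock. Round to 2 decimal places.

PV(dividends) I = 4.39·e^(−0.0123·5/12) + 4.39·e^(−0.0123·8/12) + 4.39·e^(−0.0123·10/12)
I = 4.3676 + 4.3541 + 4.3452 = 13.0669
F = (S − I)·e^(rT) = (149.33 − 13.0669) · e^(0.0123·16/12)
= 136.2631 · e^0.016400 = 136.2631 × 1.016535 = A$138.52

A$138.52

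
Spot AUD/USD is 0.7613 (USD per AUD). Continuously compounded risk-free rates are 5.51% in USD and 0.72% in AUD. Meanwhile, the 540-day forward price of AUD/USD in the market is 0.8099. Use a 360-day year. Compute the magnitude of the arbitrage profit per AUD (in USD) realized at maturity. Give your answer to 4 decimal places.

Fair forward: F* = S·e^(carry·T), with carry = (r_USD − r_AUD) = 0.0551 − 0.0072 = 0.0479
F* = 0.7613 · e^(0.0479 × 540/360) = 0.7613 · e^0.071850 = 0.7613 × 1.074494 = 0.8180
Market 0.8099 < fair 0.8180: forward underpriced → reverse cash-and-carry (short spot, go long the forward).
At maturity, profit = |F_mkt − F*| = |0.8099 − 0.8180| = 0.0081 per AUD (in USD)

0.0081 per AUD (in USD)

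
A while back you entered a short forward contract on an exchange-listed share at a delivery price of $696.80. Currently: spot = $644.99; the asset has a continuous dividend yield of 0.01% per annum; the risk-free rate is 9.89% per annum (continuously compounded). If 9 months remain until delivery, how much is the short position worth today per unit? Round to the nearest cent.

Current fair forward for the remaining 9 months: F = S·e^((r − q)·T), (r − q) = 0.0989 − 0.0001 = 0.0988
F = 644.99 · e^(0.0988 × 9/12) = 644.99 × 1.076914 = 694.5988
Value of long forward = (F − K)·e^(−rT) = (694.5988 − 696.80) · e^(−0.0989·9/12)
= -2.2012 × 0.928509 = -2.04
Short position value = −(long value) = $2.04

$2.04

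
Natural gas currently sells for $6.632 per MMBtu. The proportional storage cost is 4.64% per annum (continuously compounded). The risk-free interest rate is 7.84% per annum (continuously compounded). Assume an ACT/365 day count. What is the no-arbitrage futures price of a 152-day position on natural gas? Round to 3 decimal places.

Net carry = r + u − y = 0.0784 + 0.0464 − 0.0000 = 0.1248
F = S·e^((r+u−y)T) = 6.632 · e^(0.1248 × 152/365) = 6.632 · e^0.051972
= 6.632 × 1.053346 = $6.986 per MMBtu

$6.986 per MMBtu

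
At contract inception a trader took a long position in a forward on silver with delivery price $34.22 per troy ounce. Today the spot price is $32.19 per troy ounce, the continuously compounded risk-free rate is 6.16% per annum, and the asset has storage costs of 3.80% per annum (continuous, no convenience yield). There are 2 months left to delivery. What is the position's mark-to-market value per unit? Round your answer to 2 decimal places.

Current fair forward for the remaining 2 months: F = S·e^((r + u)·T), (r + u) = 0.0616 + 0.0380 = 0.0996
F = 32.19 · e^(0.0996 × 2/12) = 32.19 × 1.016739 = 32.7288
Value of long forward = (F − K)·e^(−rT) = (32.7288 − 34.22) · e^(−0.0616·2/12)
= -1.4912 × 0.989786 = -1.48

-$1.48 per troy ounce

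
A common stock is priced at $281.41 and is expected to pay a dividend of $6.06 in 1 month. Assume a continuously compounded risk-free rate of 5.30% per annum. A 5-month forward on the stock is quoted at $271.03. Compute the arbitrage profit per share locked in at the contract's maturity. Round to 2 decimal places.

PV(dividends) I = 6.06·e^(−0.0530·1/12) = 6.0333
Fair forward F* = (S − I)·e^(rT) = (281.41 − 6.0333)·e^0.022083 = 275.3767 × 1.022329 = 281.5256
Market $271.03 < fair 281.5256: forward underpriced → reverse cash-and-carry (short the stock, invest proceeds at r, pay the dividends, go long the forward).
Profit at T = |F_mkt − F*| = |271.03 − 281.5256| = $10.50 per share

$10.50 per share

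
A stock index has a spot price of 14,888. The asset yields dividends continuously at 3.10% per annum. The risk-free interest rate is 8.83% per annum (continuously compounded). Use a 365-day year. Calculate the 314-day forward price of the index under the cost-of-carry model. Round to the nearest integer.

15,640

F = S·e^((r − q)T) = 14888 · e^((0.0883 − 0.0310) × 314/365)
= 14888 · e^0.049294 = 14888 × 1.050529
F = 15,640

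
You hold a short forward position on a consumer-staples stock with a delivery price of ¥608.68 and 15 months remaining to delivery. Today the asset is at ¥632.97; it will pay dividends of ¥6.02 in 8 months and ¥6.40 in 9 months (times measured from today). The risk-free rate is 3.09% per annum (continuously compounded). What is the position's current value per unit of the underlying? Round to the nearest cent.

-¥35.20

PV(remaining dividends) I = 6.02·e^(−0.0309·8/12) + 6.40·e^(−0.0309·9/12) = 12.1506
Current forward F = (S − I)·e^(rT) = (632.97 − 12.1506)·e^(0.0309·15/12) = 620.8194 × 1.039381 = 645.2679
Value (long) = (F − K)·e^(−rT) = (645.2679 − 608.68) × 0.962111 = 35.2016
Short position value = −(long value) = -¥35.20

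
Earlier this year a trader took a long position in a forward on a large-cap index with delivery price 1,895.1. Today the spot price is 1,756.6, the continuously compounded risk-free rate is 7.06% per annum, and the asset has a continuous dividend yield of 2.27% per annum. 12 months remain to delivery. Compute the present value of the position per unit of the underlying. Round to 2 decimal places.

Current fair forward for the remaining 12 months: F = S·e^((r − q)·T), (r − q) = 0.0706 − 0.0227 = 0.0479
F = 1756.6 · e^(0.0479 × 12/12) = 1756.6 × 1.04906574 = 1842.7889
Value of long forward = (F − K)·e^(−rT) = (1842.7889 − 1895.1) · e^(−0.0706·12/12)
= -52.3111 × 0.93183455 = -48.75

-48.75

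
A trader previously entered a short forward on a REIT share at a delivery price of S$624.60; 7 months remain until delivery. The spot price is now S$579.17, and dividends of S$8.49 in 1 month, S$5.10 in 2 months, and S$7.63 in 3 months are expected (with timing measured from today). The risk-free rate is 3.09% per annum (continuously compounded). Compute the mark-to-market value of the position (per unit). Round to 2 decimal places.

PV(remaining dividends) I = 8.49·e^(−0.0309·1/12) + 5.10·e^(−0.0309·2/12) + 7.63·e^(−0.0309·3/12) = 21.1133
Current forward F = (S − I)·e^(rT) = (579.17 − 21.1133)·e^(0.0309·7/12) = 558.0567 × 1.018188 = 568.2066
Value (long) = (F − K)·e^(−rT) = (568.2066 − 624.60) × 0.982136 = -55.3860
Short position value = −(long value) = S$55.39

S$55.39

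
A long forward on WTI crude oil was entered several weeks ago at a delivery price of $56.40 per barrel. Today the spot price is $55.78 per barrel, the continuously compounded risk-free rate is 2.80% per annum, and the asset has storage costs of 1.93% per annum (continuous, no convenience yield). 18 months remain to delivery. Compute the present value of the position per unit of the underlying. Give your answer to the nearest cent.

Current fair forward for the remaining 18 months: F = S·e^((r + u)·T), (r + u) = 0.0280 + 0.0193 = 0.0473
F = 55.78 · e^(0.0473 × 18/12) = 55.78 × 1.073528 = 59.8814
Value of long forward = (F − K)·e^(−rT) = (59.8814 − 56.40) · e^(−0.0280·18/12)
= 3.4814 × 0.958870 = 3.34

$3.34 per barrel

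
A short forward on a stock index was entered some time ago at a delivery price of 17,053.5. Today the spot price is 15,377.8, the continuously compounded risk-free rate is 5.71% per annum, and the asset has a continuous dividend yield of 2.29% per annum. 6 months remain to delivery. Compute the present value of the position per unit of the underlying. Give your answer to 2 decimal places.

Current fair forward for the remaining 6 months: F = S·e^((r − q)·T), (r − q) = 0.0571 − 0.0229 = 0.0342
F = 15377.8 · e^(0.0342 × 6/12) = 15377.8 × 1.01724704 = 15643.0215
Value of long forward = (F − K)·e^(−rT) = (15643.0215 − 17053.5) · e^(−0.0571·6/12)
= -1410.4785 × 0.97185370 = -1370.78
Short position value = −(long value) = 1370.78

1370.78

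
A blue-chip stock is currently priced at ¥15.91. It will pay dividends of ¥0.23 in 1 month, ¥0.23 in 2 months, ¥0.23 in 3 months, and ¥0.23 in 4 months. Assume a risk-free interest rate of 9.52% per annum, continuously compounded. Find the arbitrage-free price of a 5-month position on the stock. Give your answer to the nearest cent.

¥15.62

PV(dividends) I = 0.23·e^(−0.0952·1/12) + 0.23·e^(−0.0952·2/12) + 0.23·e^(−0.0952·3/12) + 0.23·e^(−0.0952·4/12)
I = 0.2282 + 0.2264 + 0.2246 + 0.2228 = 0.9020
F = (S − I)·e^(rT) = (15.91 − 0.9020) · e^(0.0952·5/12)
= 15.0080 · e^0.039667 = 15.0080 × 1.040464 = ¥15.62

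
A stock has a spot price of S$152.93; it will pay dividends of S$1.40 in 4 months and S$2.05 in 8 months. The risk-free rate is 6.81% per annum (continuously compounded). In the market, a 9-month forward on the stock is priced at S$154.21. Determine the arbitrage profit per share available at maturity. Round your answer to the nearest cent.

PV(dividends) I = 1.40·e^(−0.0681·4/12) + 2.05·e^(−0.0681·8/12) = 3.3276
Fair forward F* = (S − I)·e^(rT) = (152.93 − 3.3276)·e^0.051075 = 149.6024 × 1.052402 = 157.4419
Market S$154.21 < fair 157.4419: forward underpriced → reverse cash-and-carry (short the stock, invest proceeds at r, pay the dividends, go long the forward).
Profit at T = |F_mkt − F*| = |154.21 − 157.4419| = S$3.23 per share

S$3.23 per share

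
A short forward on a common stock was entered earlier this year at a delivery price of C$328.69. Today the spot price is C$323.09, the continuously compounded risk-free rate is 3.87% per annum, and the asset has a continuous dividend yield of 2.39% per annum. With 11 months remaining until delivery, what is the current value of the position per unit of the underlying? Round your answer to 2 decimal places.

C$1.15

Current fair forward for the remaining 11 months: F = S·e^((r − q)·T), (r − q) = 0.0387 − 0.0239 = 0.0148
F = 323.09 · e^(0.0148 × 11/12) = 323.09 × 1.013659 = 327.5031
Value of long forward = (F − K)·e^(−rT) = (327.5031 − 328.69) · e^(−0.0387·11/12)
= -1.1869 × 0.965147 = -1.15
Short position value = −(long value) = C$1.15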